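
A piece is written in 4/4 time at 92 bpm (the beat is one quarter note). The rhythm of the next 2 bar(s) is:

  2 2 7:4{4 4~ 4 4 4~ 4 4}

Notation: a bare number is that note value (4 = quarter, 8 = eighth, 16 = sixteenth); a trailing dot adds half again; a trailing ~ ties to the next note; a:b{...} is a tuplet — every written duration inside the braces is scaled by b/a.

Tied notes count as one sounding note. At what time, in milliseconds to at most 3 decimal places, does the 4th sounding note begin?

note 4 onset = 32/7b = 2981.366ms

1. 0.0ms @ 0 + 1304.348ms (2)
2. 1304.348ms @ 2 + 1304.348ms (2)
3. 2608.696ms @ 4 + 372.671ms (4/7)
4. 2981.366ms @ 32/7 + 745.342ms (8/7)
5. 3726.708ms @ 40/7 + 372.671ms (4/7)
6. 4099.379ms @ 44/7 + 745.342ms (8/7)
7. 4844.72ms @ 52/7 + 372.671ms (4/7)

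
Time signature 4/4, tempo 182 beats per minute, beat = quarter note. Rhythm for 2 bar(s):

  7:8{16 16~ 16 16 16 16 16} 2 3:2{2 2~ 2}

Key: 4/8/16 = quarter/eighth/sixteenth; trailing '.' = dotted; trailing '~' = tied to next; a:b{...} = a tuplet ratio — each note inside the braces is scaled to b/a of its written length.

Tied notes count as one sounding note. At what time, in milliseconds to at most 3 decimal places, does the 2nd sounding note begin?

note 2 onset = 2/7b = 94.192ms

1. 0.0ms @ 0 + 94.192ms (2/7)
2. 94.192ms @ 2/7 + 188.383ms (4/7)
3. 282.575ms @ 6/7 + 94.192ms (2/7)
4. 376.766ms @ 8/7 + 94.192ms (2/7)
5. 470.958ms @ 10/7 + 94.192ms (2/7)
6. 565.149ms @ 12/7 + 94.192ms (2/7)
7. 659.341ms @ 2 + 659.341ms (2)
8. 1318.681ms @ 4 + 439.56ms (4/3)
9. 1758.242ms @ 16/3 + 879.121ms (8/3)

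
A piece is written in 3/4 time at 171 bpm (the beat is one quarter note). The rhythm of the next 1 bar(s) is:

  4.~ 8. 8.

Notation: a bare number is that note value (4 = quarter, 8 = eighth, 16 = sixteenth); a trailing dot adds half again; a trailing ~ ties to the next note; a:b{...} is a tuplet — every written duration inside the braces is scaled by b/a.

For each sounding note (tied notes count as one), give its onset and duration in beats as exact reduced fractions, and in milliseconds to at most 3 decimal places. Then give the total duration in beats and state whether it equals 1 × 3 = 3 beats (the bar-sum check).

1) 0.0ms=0b +789.474ms=9/4b
2) 789.474ms=9/4b +263.158ms=3/4b
Σ=3b of 3 (171bpm 3/4) — PASS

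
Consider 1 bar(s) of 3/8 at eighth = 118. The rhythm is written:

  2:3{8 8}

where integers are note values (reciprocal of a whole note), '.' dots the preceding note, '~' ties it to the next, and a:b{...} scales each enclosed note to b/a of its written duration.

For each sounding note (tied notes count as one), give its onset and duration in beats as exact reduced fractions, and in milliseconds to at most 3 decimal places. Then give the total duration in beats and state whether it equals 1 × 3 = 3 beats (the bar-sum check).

1) 0.0ms=0b +762.712ms=3/2b
2) 762.712ms=3/2b +762.712ms=3/2b
Σ=3b of 3 (118bpm 3/8) — PASS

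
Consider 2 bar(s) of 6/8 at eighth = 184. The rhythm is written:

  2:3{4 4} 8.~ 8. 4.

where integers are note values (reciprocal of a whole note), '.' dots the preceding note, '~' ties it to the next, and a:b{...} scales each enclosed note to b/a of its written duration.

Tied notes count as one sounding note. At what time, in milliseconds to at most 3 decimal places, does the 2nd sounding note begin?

note 2 onset = 3b = 978.261ms

1. 0.0ms @ 0 + 978.261ms (3)
2. 978.261ms @ 3 + 978.261ms (3)
3. 1956.522ms @ 6 + 978.261ms (3)
4. 2934.783ms @ 9 + 978.261ms (3)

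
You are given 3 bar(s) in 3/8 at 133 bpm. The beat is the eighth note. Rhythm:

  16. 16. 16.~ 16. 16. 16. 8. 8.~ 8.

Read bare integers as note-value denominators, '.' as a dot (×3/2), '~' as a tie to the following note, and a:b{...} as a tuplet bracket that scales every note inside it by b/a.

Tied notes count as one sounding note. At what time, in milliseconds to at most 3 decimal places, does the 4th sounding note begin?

1. 0.0ms @ 0 + 338.346ms (3/4)
2. 338.346ms @ 3/4 + 338.346ms (3/4)
3. 676.692ms @ 3/2 + 676.692ms (3/2)
4. 1353.383ms @ 3 + 338.346ms (3/4)
5. 1691.729ms @ 15/4 + 338.346ms (3/4)
6. 2030.075ms @ 9/2 + 676.692ms (3/2)
7. 2706.767ms @ 6 + 1353.383ms (3)

note 4 onset = 3b = 1353.383ms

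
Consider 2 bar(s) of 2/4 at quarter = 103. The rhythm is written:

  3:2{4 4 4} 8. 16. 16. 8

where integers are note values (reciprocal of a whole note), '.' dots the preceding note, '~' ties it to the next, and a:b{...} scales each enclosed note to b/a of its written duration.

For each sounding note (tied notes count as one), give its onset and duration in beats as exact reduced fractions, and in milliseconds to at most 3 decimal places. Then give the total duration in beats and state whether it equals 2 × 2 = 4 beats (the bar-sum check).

1) 0.0ms=0b +388.35ms=2/3b
2) 388.35ms=2/3b +388.35ms=2/3b
3) 776.699ms=4/3b +388.35ms=2/3b
4) 1165.049ms=2b +436.893ms=3/4b
5) 1601.942ms=11/4b +218.447ms=3/8b
6) 1820.388ms=25/8b +218.447ms=3/8b
7) 2038.835ms=7/2b +291.262ms=1/2b
Σ=4b of 4 (103bpm 2/4) — PASS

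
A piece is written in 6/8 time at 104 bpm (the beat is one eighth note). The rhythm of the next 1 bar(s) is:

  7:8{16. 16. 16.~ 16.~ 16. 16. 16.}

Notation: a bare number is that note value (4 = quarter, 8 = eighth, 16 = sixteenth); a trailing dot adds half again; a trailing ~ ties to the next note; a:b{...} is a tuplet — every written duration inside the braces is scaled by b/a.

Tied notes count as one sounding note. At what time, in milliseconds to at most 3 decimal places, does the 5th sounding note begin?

note 5 onset = 36/7b = 2967.033ms

1. 0.0ms @ 0 + 494.505ms (6/7)
2. 494.505ms @ 6/7 + 494.505ms (6/7)
3. 989.011ms @ 12/7 + 1483.516ms (18/7)
4. 2472.527ms @ 30/7 + 494.505ms (6/7)
5. 2967.033ms @ 36/7 + 494.505ms (6/7)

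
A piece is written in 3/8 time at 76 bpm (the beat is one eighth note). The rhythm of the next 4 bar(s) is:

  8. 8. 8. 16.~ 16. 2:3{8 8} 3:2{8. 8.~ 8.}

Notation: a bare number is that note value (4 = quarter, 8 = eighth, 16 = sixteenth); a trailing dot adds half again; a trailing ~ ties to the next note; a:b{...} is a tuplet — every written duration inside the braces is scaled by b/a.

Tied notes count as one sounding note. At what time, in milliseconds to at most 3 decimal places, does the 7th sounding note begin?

note 7 onset = 9b = 7105.263ms

1. 0.0ms @ 0 + 1184.211ms (3/2)
2. 1184.211ms @ 3/2 + 1184.211ms (3/2)
3. 2368.421ms @ 3 + 1184.211ms (3/2)
4. 3552.632ms @ 9/2 + 1184.211ms (3/2)
5. 4736.842ms @ 6 + 1184.211ms (3/2)
6. 5921.053ms @ 15/2 + 1184.211ms (3/2)
7. 7105.263ms @ 9 + 789.474ms (1)
8. 7894.737ms @ 10 + 1578.947ms (2)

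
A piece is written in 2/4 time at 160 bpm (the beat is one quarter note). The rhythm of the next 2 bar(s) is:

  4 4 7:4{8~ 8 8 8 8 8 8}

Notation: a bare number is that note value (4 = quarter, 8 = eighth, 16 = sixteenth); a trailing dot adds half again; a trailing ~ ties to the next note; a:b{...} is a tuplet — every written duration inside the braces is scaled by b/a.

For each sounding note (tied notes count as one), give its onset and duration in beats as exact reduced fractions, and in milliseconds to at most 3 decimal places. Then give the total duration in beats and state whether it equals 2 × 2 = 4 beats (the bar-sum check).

1) 0.0ms=0b +375.0ms=1b
2) 375.0ms=1b +375.0ms=1b
3) 750.0ms=2b +214.286ms=4/7b
4) 964.286ms=18/7b +107.143ms=2/7b
5) 1071.429ms=20/7b +107.143ms=2/7b
6) 1178.571ms=22/7b +107.143ms=2/7b
7) 1285.714ms=24/7b +107.143ms=2/7b
8) 1392.857ms=26/7b +107.143ms=2/7b
Σ=4b of 4 (160bpm 2/4) — PASS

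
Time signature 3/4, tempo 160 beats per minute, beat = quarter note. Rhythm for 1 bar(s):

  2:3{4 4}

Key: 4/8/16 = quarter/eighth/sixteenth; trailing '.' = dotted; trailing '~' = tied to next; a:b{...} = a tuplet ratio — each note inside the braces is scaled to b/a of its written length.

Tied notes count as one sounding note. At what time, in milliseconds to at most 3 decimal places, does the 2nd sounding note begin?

1. 0.0ms @ 0 + 562.5ms (3/2)
2. 562.5ms @ 3/2 + 562.5ms (3/2)

note 2 onset = 3/2b = 562.5ms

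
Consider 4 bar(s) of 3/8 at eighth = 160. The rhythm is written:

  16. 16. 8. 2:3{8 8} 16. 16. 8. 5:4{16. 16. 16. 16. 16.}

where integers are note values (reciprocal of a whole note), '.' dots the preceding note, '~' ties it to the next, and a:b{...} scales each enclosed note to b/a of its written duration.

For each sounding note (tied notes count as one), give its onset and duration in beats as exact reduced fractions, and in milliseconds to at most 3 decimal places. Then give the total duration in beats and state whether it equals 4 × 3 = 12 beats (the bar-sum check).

1) 0.0ms=0b +281.25ms=3/4b
2) 281.25ms=3/4b +281.25ms=3/4b
3) 562.5ms=3/2b +562.5ms=3/2b
4) 1125.0ms=3b +562.5ms=3/2b
5) 1687.5ms=9/2b +562.5ms=3/2b
6) 2250.0ms=6b +281.25ms=3/4b
7) 2531.25ms=27/4b +281.25ms=3/4b
8) 2812.5ms=15/2b +562.5ms=3/2b
9) 3375.0ms=9b +225.0ms=3/5b
10) 3600.0ms=48/5b +225.0ms=3/5b
11) 3825.0ms=51/5b +225.0ms=3/5b
12) 4050.0ms=54/5b +225.0ms=3/5b
13) 4275.0ms=57/5b +225.0ms=3/5b
Σ=12b of 12 (160bpm 3/8) — PASS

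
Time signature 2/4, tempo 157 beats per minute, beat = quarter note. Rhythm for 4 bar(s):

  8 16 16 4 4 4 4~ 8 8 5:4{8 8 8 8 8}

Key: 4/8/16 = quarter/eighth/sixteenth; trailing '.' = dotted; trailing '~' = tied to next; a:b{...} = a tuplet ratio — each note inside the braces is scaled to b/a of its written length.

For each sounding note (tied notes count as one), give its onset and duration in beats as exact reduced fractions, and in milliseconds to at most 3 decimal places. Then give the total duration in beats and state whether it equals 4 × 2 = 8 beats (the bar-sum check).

1) 0.0ms=0b +191.083ms=1/2b
2) 191.083ms=1/2b +95.541ms=1/4b
3) 286.624ms=3/4b +95.541ms=1/4b
4) 382.166ms=1b +382.166ms=1b
5) 764.331ms=2b +382.166ms=1b
6) 1146.497ms=3b +382.166ms=1b
7) 1528.662ms=4b +573.248ms=3/2b
8) 2101.911ms=11/2b +191.083ms=1/2b
9) 2292.994ms=6b +152.866ms=2/5b
10) 2445.86ms=32/5b +152.866ms=2/5b
11) 2598.726ms=34/5b +152.866ms=2/5b
12) 2751.592ms=36/5b +152.866ms=2/5b
13) 2904.459ms=38/5b +152.866ms=2/5b
Σ=8b of 8 (157bpm 2/4) — PASS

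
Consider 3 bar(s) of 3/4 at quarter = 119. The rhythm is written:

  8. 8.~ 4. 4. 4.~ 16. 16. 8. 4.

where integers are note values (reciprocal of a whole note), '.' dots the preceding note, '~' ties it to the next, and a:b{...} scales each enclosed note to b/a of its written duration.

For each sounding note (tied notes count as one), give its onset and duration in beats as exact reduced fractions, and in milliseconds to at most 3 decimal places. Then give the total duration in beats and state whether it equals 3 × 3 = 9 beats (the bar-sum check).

1) 0.0ms=0b +378.151ms=3/4b
2) 378.151ms=3/4b +1134.454ms=9/4b
3) 1512.605ms=3b +756.303ms=3/2b
4) 2268.908ms=9/2b +945.378ms=15/8b
5) 3214.286ms=51/8b +189.076ms=3/8b
6) 3403.361ms=27/4b +378.151ms=3/4b
7) 3781.513ms=15/2b +756.303ms=3/2b
Σ=9b of 9 (119bpm 3/4) — PASS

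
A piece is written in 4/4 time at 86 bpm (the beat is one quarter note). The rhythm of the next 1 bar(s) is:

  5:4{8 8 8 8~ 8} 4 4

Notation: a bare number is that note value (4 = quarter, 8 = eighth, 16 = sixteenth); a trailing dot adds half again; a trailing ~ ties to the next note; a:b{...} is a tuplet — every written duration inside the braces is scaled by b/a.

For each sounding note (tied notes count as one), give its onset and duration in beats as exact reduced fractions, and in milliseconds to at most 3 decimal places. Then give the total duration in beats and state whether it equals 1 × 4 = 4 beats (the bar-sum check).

1) 0.0ms=0b +279.07ms=2/5b
2) 279.07ms=2/5b +279.07ms=2/5b
3) 558.14ms=4/5b +279.07ms=2/5b
4) 837.209ms=6/5b +558.14ms=4/5b
5) 1395.349ms=2b +697.674ms=1b
6) 2093.023ms=3b +697.674ms=1b
Σ=4b of 4 (86bpm 4/4) — PASS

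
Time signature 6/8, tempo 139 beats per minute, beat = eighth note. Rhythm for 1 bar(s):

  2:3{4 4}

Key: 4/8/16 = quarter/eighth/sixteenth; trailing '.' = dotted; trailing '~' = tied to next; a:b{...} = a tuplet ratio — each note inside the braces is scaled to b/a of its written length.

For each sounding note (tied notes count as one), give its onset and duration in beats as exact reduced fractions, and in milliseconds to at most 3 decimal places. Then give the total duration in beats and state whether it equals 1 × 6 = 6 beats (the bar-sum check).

1) 0.0ms=0b +1294.964ms=3b
2) 1294.964ms=3b +1294.964ms=3b
Σ=6b of 6 (139bpm 6/8) — PASS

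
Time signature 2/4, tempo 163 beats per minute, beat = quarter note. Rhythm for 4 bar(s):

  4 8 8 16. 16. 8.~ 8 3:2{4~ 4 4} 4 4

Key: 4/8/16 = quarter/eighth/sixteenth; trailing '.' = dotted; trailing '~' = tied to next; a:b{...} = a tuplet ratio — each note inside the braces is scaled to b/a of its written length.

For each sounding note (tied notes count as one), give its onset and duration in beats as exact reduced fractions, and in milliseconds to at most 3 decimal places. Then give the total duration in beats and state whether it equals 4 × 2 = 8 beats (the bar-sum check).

1) 0.0ms=0b +368.098ms=1b
2) 368.098ms=1b +184.049ms=1/2b
3) 552.147ms=3/2b +184.049ms=1/2b
4) 736.196ms=2b +138.037ms=3/8b
5) 874.233ms=19/8b +138.037ms=3/8b
6) 1012.27ms=11/4b +460.123ms=5/4b
7) 1472.393ms=4b +490.798ms=4/3b
8) 1963.19ms=16/3b +245.399ms=2/3b
9) 2208.589ms=6b +368.098ms=1b
10) 2576.687ms=7b +368.098ms=1b
Σ=8b of 8 (163bpm 2/4) — PASS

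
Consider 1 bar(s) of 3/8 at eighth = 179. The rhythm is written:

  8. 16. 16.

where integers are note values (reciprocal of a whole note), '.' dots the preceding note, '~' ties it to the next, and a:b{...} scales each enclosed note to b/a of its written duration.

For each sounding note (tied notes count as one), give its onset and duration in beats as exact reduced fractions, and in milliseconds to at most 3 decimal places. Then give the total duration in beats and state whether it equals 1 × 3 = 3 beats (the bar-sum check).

1) 0.0ms=0b +502.793ms=3/2b
2) 502.793ms=3/2b +251.397ms=3/4b
3) 754.19ms=9/4b +251.397ms=3/4b
Σ=3b of 3 (179bpm 3/8) — PASS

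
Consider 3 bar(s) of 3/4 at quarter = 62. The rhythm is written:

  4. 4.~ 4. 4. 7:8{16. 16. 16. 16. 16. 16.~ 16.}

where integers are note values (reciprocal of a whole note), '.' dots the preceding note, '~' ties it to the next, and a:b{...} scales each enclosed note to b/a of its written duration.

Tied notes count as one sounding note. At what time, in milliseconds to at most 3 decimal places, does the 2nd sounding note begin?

note 2 onset = 3/2b = 1451.613ms

1. 0.0ms @ 0 + 1451.613ms (3/2)
2. 1451.613ms @ 3/2 + 2903.226ms (3)
3. 4354.839ms @ 9/2 + 1451.613ms (3/2)
4. 5806.452ms @ 6 + 414.747ms (3/7)
5. 6221.198ms @ 45/7 + 414.747ms (3/7)
6. 6635.945ms @ 48/7 + 414.747ms (3/7)
7. 7050.691ms @ 51/7 + 414.747ms (3/7)
8. 7465.438ms @ 54/7 + 414.747ms (3/7)
9. 7880.184ms @ 57/7 + 829.493ms (6/7)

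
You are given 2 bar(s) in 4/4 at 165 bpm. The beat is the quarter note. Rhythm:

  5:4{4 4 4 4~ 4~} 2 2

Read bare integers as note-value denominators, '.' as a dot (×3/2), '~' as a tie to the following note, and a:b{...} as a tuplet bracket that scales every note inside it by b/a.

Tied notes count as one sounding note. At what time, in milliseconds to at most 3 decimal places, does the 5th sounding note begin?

1. 0.0ms @ 0 + 290.909ms (4/5)
2. 290.909ms @ 4/5 + 290.909ms (4/5)
3. 581.818ms @ 8/5 + 290.909ms (4/5)
4. 872.727ms @ 12/5 + 1309.091ms (18/5)
5. 2181.818ms @ 6 + 727.273ms (2)

note 5 onset = 6b = 2181.818ms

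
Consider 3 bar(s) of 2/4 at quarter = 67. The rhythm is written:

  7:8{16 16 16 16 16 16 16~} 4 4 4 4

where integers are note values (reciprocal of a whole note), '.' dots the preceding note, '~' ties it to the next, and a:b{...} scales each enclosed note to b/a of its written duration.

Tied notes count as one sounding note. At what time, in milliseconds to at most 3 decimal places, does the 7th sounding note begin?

note 7 onset = 12/7b = 1535.181ms

1. 0.0ms @ 0 + 255.864ms (2/7)
2. 255.864ms @ 2/7 + 255.864ms (2/7)
3. 511.727ms @ 4/7 + 255.864ms (2/7)
4. 767.591ms @ 6/7 + 255.864ms (2/7)
5. 1023.454ms @ 8/7 + 255.864ms (2/7)
6. 1279.318ms @ 10/7 + 255.864ms (2/7)
7. 1535.181ms @ 12/7 + 1151.386ms (9/7)
8. 2686.567ms @ 3 + 895.522ms (1)
9. 3582.09ms @ 4 + 895.522ms (1)
10. 4477.612ms @ 5 + 895.522ms (1)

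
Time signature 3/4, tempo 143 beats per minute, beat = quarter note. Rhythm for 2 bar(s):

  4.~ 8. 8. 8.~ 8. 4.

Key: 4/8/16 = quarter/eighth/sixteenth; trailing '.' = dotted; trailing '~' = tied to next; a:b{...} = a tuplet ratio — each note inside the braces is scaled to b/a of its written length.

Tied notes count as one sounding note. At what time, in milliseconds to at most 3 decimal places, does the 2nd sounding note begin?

note 2 onset = 9/4b = 944.056ms

1. 0.0ms @ 0 + 944.056ms (9/4)
2. 944.056ms @ 9/4 + 314.685ms (3/4)
3. 1258.741ms @ 3 + 629.371ms (3/2)
4. 1888.112ms @ 9/2 + 629.371ms (3/2)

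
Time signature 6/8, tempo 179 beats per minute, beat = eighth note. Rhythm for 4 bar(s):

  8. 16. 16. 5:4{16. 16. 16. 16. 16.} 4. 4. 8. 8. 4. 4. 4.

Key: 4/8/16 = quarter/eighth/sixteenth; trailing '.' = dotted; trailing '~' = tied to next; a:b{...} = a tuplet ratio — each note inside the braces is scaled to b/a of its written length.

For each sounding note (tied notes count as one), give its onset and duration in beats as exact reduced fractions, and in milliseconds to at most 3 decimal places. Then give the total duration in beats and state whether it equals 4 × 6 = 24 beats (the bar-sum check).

1) 0.0ms=0b +502.793ms=3/2b
2) 502.793ms=3/2b +251.397ms=3/4b
3) 754.19ms=9/4b +251.397ms=3/4b
4) 1005.587ms=3b +201.117ms=3/5b
5) 1206.704ms=18/5b +201.117ms=3/5b
6) 1407.821ms=21/5b +201.117ms=3/5b
7) 1608.939ms=24/5b +201.117ms=3/5b
8) 1810.056ms=27/5b +201.117ms=3/5b
9) 2011.173ms=6b +1005.587ms=3b
10) 3016.76ms=9b +1005.587ms=3b
11) 4022.346ms=12b +502.793ms=3/2b
12) 4525.14ms=27/2b +502.793ms=3/2b
13) 5027.933ms=15b +1005.587ms=3b
14) 6033.52ms=18b +1005.587ms=3b
15) 7039.106ms=21b +1005.587ms=3b
Σ=24b of 24 (179bpm 6/8) — PASS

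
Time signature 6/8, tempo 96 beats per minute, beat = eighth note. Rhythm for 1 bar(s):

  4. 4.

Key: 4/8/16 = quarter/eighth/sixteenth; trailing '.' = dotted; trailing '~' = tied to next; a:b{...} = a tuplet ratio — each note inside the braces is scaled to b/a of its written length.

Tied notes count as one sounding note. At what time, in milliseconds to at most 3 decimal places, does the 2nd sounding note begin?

1. 0.0ms @ 0 + 1875.0ms (3)
2. 1875.0ms @ 3 + 1875.0ms (3)

note 2 onset = 3b = 1875.0ms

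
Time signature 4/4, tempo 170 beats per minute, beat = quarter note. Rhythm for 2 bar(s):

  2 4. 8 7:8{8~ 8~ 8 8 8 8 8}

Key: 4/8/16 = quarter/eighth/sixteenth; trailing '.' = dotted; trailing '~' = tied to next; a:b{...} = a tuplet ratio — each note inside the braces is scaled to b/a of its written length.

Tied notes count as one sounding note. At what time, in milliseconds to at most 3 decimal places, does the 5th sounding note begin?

note 5 onset = 40/7b = 2016.807ms

1. 0.0ms @ 0 + 705.882ms (2)
2. 705.882ms @ 2 + 529.412ms (3/2)
3. 1235.294ms @ 7/2 + 176.471ms (1/2)
4. 1411.765ms @ 4 + 605.042ms (12/7)
5. 2016.807ms @ 40/7 + 201.681ms (4/7)
6. 2218.487ms @ 44/7 + 201.681ms (4/7)
7. 2420.168ms @ 48/7 + 201.681ms (4/7)
8. 2621.849ms @ 52/7 + 201.681ms (4/7)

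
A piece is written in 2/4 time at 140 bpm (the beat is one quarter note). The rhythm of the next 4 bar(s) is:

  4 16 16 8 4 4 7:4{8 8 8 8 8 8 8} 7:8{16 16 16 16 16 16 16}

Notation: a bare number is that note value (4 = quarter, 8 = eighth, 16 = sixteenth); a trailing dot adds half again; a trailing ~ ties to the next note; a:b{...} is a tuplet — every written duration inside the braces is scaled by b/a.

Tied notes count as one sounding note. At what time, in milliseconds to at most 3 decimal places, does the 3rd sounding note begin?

1. 0.0ms @ 0 + 428.571ms (1)
2. 428.571ms @ 1 + 107.143ms (1/4)
3. 535.714ms @ 5/4 + 107.143ms (1/4)
4. 642.857ms @ 3/2 + 214.286ms (1/2)
5. 857.143ms @ 2 + 428.571ms (1)
6. 1285.714ms @ 3 + 428.571ms (1)
7. 1714.286ms @ 4 + 122.449ms (2/7)
8. 1836.735ms @ 30/7 + 122.449ms (2/7)
9. 1959.184ms @ 32/7 + 122.449ms (2/7)
10. 2081.633ms @ 34/7 + 122.449ms (2/7)
11. 2204.082ms @ 36/7 + 122.449ms (2/7)
12. 2326.531ms @ 38/7 + 122.449ms (2/7)
13. 2448.98ms @ 40/7 + 122.449ms (2/7)
14. 2571.429ms @ 6 + 122.449ms (2/7)
15. 2693.878ms @ 44/7 + 122.449ms (2/7)
16. 2816.327ms @ 46/7 + 122.449ms (2/7)
17. 2938.776ms @ 48/7 + 122.449ms (2/7)
18. 3061.224ms @ 50/7 + 122.449ms (2/7)
19. 3183.673ms @ 52/7 + 122.449ms (2/7)
20. 3306.122ms @ 54/7 + 122.449ms (2/7)

note 3 onset = 5/4b = 535.714ms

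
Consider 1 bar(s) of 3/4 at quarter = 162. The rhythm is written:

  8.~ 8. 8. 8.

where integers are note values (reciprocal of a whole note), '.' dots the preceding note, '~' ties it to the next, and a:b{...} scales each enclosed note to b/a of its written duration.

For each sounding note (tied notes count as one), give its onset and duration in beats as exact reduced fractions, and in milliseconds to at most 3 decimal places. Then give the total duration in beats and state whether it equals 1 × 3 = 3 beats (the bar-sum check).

1) 0.0ms=0b +555.556ms=3/2b
2) 555.556ms=3/2b +277.778ms=3/4b
3) 833.333ms=9/4b +277.778ms=3/4b
Σ=3b of 3 (162bpm 3/4) — PASS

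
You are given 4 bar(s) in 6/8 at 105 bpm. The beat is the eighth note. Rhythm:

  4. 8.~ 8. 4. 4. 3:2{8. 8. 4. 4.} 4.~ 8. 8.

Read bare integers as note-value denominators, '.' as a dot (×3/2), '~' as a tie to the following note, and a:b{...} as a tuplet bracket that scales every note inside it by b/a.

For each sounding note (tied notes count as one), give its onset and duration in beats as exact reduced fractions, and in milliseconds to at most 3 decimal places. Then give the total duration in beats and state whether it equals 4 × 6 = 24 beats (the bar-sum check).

1) 0.0ms=0b +1714.286ms=3b
2) 1714.286ms=3b +1714.286ms=3b
3) 3428.571ms=6b +1714.286ms=3b
4) 5142.857ms=9b +1714.286ms=3b
5) 6857.143ms=12b +571.429ms=1b
6) 7428.571ms=13b +571.429ms=1b
7) 8000.0ms=14b +1142.857ms=2b
8) 9142.857ms=16b +1142.857ms=2b
9) 10285.714ms=18b +2571.429ms=9/2b
10) 12857.143ms=45/2b +857.143ms=3/2b
Σ=24b of 24 (105bpm 6/8) — PASS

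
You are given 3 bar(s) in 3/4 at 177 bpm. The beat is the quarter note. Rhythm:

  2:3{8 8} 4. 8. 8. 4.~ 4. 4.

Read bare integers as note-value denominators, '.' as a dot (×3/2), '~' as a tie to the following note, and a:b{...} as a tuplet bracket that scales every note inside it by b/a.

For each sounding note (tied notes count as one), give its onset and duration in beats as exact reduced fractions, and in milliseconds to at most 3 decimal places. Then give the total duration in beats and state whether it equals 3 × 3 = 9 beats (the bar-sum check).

1) 0.0ms=0b +254.237ms=3/4b
2) 254.237ms=3/4b +254.237ms=3/4b
3) 508.475ms=3/2b +508.475ms=3/2b
4) 1016.949ms=3b +254.237ms=3/4b
5) 1271.186ms=15/4b +254.237ms=3/4b
6) 1525.424ms=9/2b +1016.949ms=3b
7) 2542.373ms=15/2b +508.475ms=3/2b
Σ=9b of 9 (177bpm 3/4) — PASS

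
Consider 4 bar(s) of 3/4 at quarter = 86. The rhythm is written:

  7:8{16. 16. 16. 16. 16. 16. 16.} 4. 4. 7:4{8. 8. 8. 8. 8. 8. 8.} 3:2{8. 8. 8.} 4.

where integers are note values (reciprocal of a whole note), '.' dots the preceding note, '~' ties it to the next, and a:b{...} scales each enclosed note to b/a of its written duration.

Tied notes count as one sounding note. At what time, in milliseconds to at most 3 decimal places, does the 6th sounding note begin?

1. 0.0ms @ 0 + 299.003ms (3/7)
2. 299.003ms @ 3/7 + 299.003ms (3/7)
3. 598.007ms @ 6/7 + 299.003ms (3/7)
4. 897.01ms @ 9/7 + 299.003ms (3/7)
5. 1196.013ms @ 12/7 + 299.003ms (3/7)
6. 1495.017ms @ 15/7 + 299.003ms (3/7)
7. 1794.02ms @ 18/7 + 299.003ms (3/7)
8. 2093.023ms @ 3 + 1046.512ms (3/2)
9. 3139.535ms @ 9/2 + 1046.512ms (3/2)
10. 4186.047ms @ 6 + 299.003ms (3/7)
11. 4485.05ms @ 45/7 + 299.003ms (3/7)
12. 4784.053ms @ 48/7 + 299.003ms (3/7)
13. 5083.056ms @ 51/7 + 299.003ms (3/7)
14. 5382.06ms @ 54/7 + 299.003ms (3/7)
15. 5681.063ms @ 57/7 + 299.003ms (3/7)
16. 5980.066ms @ 60/7 + 299.003ms (3/7)
17. 6279.07ms @ 9 + 348.837ms (1/2)
18. 6627.907ms @ 19/2 + 348.837ms (1/2)
19. 6976.744ms @ 10 + 348.837ms (1/2)
20. 7325.581ms @ 21/2 + 1046.512ms (3/2)

note 6 onset = 15/7b = 1495.017ms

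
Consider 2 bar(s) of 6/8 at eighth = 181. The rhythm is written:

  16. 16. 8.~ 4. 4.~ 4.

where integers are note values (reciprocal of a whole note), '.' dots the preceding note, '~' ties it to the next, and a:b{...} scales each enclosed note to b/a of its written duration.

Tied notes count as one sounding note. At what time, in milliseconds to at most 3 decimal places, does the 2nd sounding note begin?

1. 0.0ms @ 0 + 248.619ms (3/4)
2. 248.619ms @ 3/4 + 248.619ms (3/4)
3. 497.238ms @ 3/2 + 1491.713ms (9/2)
4. 1988.95ms @ 6 + 1988.95ms (6)

note 2 onset = 3/4b = 248.619ms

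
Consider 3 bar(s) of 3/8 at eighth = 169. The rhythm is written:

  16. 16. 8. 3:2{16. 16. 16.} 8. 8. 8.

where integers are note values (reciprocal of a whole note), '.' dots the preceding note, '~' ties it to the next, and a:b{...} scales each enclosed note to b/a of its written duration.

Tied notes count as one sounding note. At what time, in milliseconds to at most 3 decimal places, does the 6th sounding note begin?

note 6 onset = 4b = 1420.118ms

1. 0.0ms @ 0 + 266.272ms (3/4)
2. 266.272ms @ 3/4 + 266.272ms (3/4)
3. 532.544ms @ 3/2 + 532.544ms (3/2)
4. 1065.089ms @ 3 + 177.515ms (1/2)
5. 1242.604ms @ 7/2 + 177.515ms (1/2)
6. 1420.118ms @ 4 + 177.515ms (1/2)
7. 1597.633ms @ 9/2 + 532.544ms (3/2)
8. 2130.178ms @ 6 + 532.544ms (3/2)
9. 2662.722ms @ 15/2 + 532.544ms (3/2)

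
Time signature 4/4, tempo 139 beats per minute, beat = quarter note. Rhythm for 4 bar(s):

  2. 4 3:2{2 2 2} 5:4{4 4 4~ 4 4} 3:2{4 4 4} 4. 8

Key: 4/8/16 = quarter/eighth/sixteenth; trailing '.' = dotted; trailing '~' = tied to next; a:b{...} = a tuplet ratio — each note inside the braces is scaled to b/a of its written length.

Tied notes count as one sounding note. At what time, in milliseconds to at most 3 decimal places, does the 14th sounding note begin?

1. 0.0ms @ 0 + 1294.964ms (3)
2. 1294.964ms @ 3 + 431.655ms (1)
3. 1726.619ms @ 4 + 575.54ms (4/3)
4. 2302.158ms @ 16/3 + 575.54ms (4/3)
5. 2877.698ms @ 20/3 + 575.54ms (4/3)
6. 3453.237ms @ 8 + 345.324ms (4/5)
7. 3798.561ms @ 44/5 + 345.324ms (4/5)
8. 4143.885ms @ 48/5 + 690.647ms (8/5)
9. 4834.532ms @ 56/5 + 345.324ms (4/5)
10. 5179.856ms @ 12 + 287.77ms (2/3)
11. 5467.626ms @ 38/3 + 287.77ms (2/3)
12. 5755.396ms @ 40/3 + 287.77ms (2/3)
13. 6043.165ms @ 14 + 647.482ms (3/2)
14. 6690.647ms @ 31/2 + 215.827ms (1/2)

note 14 onset = 31/2b = 6690.647ms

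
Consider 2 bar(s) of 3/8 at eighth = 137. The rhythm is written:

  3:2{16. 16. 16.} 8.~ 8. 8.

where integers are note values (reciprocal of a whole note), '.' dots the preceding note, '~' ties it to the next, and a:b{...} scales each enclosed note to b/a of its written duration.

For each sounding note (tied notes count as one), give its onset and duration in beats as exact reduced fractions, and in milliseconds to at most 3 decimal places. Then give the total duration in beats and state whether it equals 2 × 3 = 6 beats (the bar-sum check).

1) 0.0ms=0b +218.978ms=1/2b
2) 218.978ms=1/2b +218.978ms=1/2b
3) 437.956ms=1b +218.978ms=1/2b
4) 656.934ms=3/2b +1313.869ms=3b
5) 1970.803ms=9/2b +656.934ms=3/2b
Σ=6b of 6 (137bpm 3/8) — PASS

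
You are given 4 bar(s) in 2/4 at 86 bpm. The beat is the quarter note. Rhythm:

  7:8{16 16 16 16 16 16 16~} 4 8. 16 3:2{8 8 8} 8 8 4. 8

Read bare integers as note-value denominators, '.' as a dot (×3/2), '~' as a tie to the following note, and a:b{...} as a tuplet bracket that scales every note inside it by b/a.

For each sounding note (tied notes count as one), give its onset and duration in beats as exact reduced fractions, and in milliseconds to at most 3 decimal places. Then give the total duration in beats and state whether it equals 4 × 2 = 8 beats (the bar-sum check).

1) 0.0ms=0b +199.336ms=2/7b
2) 199.336ms=2/7b +199.336ms=2/7b
3) 398.671ms=4/7b +199.336ms=2/7b
4) 598.007ms=6/7b +199.336ms=2/7b
5) 797.342ms=8/7b +199.336ms=2/7b
6) 996.678ms=10/7b +199.336ms=2/7b
7) 1196.013ms=12/7b +897.01ms=9/7b
8) 2093.023ms=3b +523.256ms=3/4b
9) 2616.279ms=15/4b +174.419ms=1/4b
10) 2790.698ms=4b +232.558ms=1/3b
11) 3023.256ms=13/3b +232.558ms=1/3b
12) 3255.814ms=14/3b +232.558ms=1/3b
13) 3488.372ms=5b +348.837ms=1/2b
14) 3837.209ms=11/2b +348.837ms=1/2b
15) 4186.047ms=6b +1046.512ms=3/2b
16) 5232.558ms=15/2b +348.837ms=1/2b
Σ=8b of 8 (86bpm 2/4) — PASS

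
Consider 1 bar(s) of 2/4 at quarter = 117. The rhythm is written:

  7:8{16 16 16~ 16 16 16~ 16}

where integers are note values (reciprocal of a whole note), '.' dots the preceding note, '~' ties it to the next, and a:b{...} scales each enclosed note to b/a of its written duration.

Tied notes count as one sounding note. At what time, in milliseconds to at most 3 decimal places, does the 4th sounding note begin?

note 4 onset = 8/7b = 586.081ms

1. 0.0ms @ 0 + 146.52ms (2/7)
2. 146.52ms @ 2/7 + 146.52ms (2/7)
3. 293.04ms @ 4/7 + 293.04ms (4/7)
4. 586.081ms @ 8/7 + 146.52ms (2/7)
5. 732.601ms @ 10/7 + 293.04ms (4/7)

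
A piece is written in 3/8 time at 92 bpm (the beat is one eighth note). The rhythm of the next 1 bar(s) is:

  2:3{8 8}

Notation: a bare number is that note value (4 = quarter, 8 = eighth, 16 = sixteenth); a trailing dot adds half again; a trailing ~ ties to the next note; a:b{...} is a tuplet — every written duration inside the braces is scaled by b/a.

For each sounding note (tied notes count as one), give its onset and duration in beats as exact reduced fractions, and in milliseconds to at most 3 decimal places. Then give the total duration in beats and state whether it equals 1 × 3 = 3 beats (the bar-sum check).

1) 0.0ms=0b +978.261ms=3/2b
2) 978.261ms=3/2b +978.261ms=3/2b
Σ=3b of 3 (92bpm 3/8) — PASS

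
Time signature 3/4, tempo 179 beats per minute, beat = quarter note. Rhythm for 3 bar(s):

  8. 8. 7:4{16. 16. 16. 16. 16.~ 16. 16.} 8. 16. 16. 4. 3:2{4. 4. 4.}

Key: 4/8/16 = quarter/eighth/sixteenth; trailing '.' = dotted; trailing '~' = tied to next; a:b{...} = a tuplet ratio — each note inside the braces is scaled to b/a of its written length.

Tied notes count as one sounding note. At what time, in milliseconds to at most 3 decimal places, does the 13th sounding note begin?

1. 0.0ms @ 0 + 251.397ms (3/4)
2. 251.397ms @ 3/4 + 251.397ms (3/4)
3. 502.793ms @ 3/2 + 71.828ms (3/14)
4. 574.621ms @ 12/7 + 71.828ms (3/14)
5. 646.449ms @ 27/14 + 71.828ms (3/14)
6. 718.276ms @ 15/7 + 71.828ms (3/14)
7. 790.104ms @ 33/14 + 143.655ms (3/7)
8. 933.759ms @ 39/14 + 71.828ms (3/14)
9. 1005.587ms @ 3 + 251.397ms (3/4)
10. 1256.983ms @ 15/4 + 125.698ms (3/8)
11. 1382.682ms @ 33/8 + 125.698ms (3/8)
12. 1508.38ms @ 9/2 + 502.793ms (3/2)
13. 2011.173ms @ 6 + 335.196ms (1)
14. 2346.369ms @ 7 + 335.196ms (1)
15. 2681.564ms @ 8 + 335.196ms (1)

note 13 onset = 6b = 2011.173ms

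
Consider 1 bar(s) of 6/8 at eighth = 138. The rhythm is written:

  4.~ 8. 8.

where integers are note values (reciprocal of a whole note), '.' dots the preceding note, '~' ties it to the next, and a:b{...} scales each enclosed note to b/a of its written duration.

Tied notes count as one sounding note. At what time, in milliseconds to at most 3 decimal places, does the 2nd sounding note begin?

1. 0.0ms @ 0 + 1956.522ms (9/2)
2. 1956.522ms @ 9/2 + 652.174ms (3/2)

note 2 onset = 9/2b = 1956.522ms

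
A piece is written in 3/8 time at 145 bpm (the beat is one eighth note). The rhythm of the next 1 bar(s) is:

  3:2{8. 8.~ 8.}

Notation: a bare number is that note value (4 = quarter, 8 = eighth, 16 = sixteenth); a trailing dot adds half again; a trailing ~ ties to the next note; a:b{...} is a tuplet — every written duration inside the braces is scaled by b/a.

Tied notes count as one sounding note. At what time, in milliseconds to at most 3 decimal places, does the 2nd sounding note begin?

1. 0.0ms @ 0 + 413.793ms (1)
2. 413.793ms @ 1 + 827.586ms (2)

note 2 onset = 1b = 413.793ms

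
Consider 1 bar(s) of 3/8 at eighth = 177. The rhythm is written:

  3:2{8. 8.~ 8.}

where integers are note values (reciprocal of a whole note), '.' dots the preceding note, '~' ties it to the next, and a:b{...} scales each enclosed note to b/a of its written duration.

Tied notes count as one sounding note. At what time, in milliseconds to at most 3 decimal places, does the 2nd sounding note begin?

note 2 onset = 1b = 338.983ms

1. 0.0ms @ 0 + 338.983ms (1)
2. 338.983ms @ 1 + 677.966ms (2)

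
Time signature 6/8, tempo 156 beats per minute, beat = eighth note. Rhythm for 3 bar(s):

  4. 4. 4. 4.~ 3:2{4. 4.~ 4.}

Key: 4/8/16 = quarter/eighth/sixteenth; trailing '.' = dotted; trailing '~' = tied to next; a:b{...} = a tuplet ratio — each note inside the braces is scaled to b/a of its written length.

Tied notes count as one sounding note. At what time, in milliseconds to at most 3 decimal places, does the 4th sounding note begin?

note 4 onset = 9b = 3461.538ms

1. 0.0ms @ 0 + 1153.846ms (3)
2. 1153.846ms @ 3 + 1153.846ms (3)
3. 2307.692ms @ 6 + 1153.846ms (3)
4. 3461.538ms @ 9 + 1923.077ms (5)
5. 5384.615ms @ 14 + 1538.462ms (4)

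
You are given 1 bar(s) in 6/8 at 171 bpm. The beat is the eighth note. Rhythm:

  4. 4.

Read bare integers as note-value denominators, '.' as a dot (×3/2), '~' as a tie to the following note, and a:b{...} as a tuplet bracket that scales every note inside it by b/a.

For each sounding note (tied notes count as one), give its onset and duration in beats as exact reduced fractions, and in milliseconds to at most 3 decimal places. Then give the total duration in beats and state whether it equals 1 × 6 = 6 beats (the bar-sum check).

1) 0.0ms=0b +1052.632ms=3b
2) 1052.632ms=3b +1052.632ms=3b
Σ=6b of 6 (171bpm 6/8) — PASS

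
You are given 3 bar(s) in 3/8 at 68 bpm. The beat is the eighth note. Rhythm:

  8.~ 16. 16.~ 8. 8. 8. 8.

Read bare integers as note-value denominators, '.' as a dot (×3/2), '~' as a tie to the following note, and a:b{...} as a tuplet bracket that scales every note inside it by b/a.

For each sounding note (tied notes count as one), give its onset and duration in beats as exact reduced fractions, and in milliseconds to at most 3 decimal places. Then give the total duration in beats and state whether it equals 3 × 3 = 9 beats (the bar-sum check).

1) 0.0ms=0b +1985.294ms=9/4b
2) 1985.294ms=9/4b +1985.294ms=9/4b
3) 3970.588ms=9/2b +1323.529ms=3/2b
4) 5294.118ms=6b +1323.529ms=3/2b
5) 6617.647ms=15/2b +1323.529ms=3/2b
Σ=9b of 9 (68bpm 3/8) — PASS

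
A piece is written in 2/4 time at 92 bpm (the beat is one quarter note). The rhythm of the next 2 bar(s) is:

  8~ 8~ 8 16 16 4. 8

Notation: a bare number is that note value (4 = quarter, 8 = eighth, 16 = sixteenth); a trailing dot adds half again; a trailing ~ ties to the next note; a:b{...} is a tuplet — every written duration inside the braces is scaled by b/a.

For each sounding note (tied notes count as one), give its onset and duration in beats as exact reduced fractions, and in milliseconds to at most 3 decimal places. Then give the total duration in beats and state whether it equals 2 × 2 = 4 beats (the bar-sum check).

1) 0.0ms=0b +978.261ms=3/2b
2) 978.261ms=3/2b +163.043ms=1/4b
3) 1141.304ms=7/4b +163.043ms=1/4b
4) 1304.348ms=2b +978.261ms=3/2b
5) 2282.609ms=7/2b +326.087ms=1/2b
Σ=4b of 4 (92bpm 2/4) — PASS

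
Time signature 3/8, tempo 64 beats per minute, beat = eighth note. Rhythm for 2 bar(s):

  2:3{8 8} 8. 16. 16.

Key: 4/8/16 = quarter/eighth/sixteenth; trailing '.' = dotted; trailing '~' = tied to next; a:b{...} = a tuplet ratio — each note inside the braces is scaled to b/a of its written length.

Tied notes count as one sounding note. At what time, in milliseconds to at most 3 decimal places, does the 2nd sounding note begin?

note 2 onset = 3/2b = 1406.25ms

1. 0.0ms @ 0 + 1406.25ms (3/2)
2. 1406.25ms @ 3/2 + 1406.25ms (3/2)
3. 2812.5ms @ 3 + 1406.25ms (3/2)
4. 4218.75ms @ 9/2 + 703.125ms (3/4)
5. 4921.875ms @ 21/4 + 703.125ms (3/4)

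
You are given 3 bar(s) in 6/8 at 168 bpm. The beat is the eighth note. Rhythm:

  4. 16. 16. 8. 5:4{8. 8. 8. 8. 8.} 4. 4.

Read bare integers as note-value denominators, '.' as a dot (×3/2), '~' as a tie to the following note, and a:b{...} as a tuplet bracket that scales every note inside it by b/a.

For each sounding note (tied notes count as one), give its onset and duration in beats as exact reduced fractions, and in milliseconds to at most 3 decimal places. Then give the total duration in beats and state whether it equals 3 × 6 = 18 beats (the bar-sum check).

1) 0.0ms=0b +1071.429ms=3b
2) 1071.429ms=3b +267.857ms=3/4b
3) 1339.286ms=15/4b +267.857ms=3/4b
4) 1607.143ms=9/2b +535.714ms=3/2b
5) 2142.857ms=6b +428.571ms=6/5b
6) 2571.429ms=36/5b +428.571ms=6/5b
7) 3000.0ms=42/5b +428.571ms=6/5b
8) 3428.571ms=48/5b +428.571ms=6/5b
9) 3857.143ms=54/5b +428.571ms=6/5b
10) 4285.714ms=12b +1071.429ms=3b
11) 5357.143ms=15b +1071.429ms=3b
Σ=18b of 18 (168bpm 6/8) — PASS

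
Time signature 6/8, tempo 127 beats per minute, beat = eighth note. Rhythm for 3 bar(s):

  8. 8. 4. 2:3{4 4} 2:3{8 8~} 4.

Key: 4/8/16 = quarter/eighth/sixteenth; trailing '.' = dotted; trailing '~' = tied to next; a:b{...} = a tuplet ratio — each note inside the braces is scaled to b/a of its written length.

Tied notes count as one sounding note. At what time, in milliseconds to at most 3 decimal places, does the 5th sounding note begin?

note 5 onset = 9b = 4251.969ms

1. 0.0ms @ 0 + 708.661ms (3/2)
2. 708.661ms @ 3/2 + 708.661ms (3/2)
3. 1417.323ms @ 3 + 1417.323ms (3)
4. 2834.646ms @ 6 + 1417.323ms (3)
5. 4251.969ms @ 9 + 1417.323ms (3)
6. 5669.291ms @ 12 + 708.661ms (3/2)
7. 6377.953ms @ 27/2 + 2125.984ms (9/2)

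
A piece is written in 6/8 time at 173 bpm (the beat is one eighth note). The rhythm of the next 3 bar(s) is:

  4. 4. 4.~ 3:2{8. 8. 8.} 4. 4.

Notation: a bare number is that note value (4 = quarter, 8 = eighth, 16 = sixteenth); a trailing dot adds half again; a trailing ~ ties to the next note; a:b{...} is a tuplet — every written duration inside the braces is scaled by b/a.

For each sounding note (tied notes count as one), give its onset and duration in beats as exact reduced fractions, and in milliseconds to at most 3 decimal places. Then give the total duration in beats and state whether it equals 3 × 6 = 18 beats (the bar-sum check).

1) 0.0ms=0b +1040.462ms=3b
2) 1040.462ms=3b +1040.462ms=3b
3) 2080.925ms=6b +1387.283ms=4b
4) 3468.208ms=10b +346.821ms=1b
5) 3815.029ms=11b +346.821ms=1b
6) 4161.85ms=12b +1040.462ms=3b
7) 5202.312ms=15b +1040.462ms=3b
Σ=18b of 18 (173bpm 6/8) — PASS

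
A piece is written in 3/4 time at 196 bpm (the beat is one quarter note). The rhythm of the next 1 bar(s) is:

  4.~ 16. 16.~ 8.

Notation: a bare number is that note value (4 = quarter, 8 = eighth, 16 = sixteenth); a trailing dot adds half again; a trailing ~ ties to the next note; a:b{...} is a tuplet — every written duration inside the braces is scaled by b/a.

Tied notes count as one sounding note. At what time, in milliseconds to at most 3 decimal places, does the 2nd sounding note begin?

note 2 onset = 15/8b = 573.98ms

1. 0.0ms @ 0 + 573.98ms (15/8)
2. 573.98ms @ 15/8 + 344.388ms (9/8)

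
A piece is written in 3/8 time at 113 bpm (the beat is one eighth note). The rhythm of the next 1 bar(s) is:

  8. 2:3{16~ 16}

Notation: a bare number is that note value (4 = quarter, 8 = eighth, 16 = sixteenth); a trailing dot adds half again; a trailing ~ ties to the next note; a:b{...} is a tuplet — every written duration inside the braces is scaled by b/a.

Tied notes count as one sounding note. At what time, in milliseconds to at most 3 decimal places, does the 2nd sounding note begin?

note 2 onset = 3/2b = 796.46ms

1. 0.0ms @ 0 + 796.46ms (3/2)
2. 796.46ms @ 3/2 + 796.46ms (3/2)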